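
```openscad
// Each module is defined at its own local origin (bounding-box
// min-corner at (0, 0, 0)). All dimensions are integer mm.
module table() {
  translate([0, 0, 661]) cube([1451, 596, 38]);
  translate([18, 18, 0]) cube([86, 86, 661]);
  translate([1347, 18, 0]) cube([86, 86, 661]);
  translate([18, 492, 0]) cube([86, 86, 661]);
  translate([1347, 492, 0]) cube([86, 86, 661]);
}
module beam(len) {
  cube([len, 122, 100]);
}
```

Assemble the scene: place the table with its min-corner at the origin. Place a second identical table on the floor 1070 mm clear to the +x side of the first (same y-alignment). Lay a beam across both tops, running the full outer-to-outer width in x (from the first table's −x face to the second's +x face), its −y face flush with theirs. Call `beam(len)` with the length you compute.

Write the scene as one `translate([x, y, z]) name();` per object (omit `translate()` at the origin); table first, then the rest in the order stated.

table();
translate([2521, 0, 0]) table();
translate([0, 0, 699]) beam(3972);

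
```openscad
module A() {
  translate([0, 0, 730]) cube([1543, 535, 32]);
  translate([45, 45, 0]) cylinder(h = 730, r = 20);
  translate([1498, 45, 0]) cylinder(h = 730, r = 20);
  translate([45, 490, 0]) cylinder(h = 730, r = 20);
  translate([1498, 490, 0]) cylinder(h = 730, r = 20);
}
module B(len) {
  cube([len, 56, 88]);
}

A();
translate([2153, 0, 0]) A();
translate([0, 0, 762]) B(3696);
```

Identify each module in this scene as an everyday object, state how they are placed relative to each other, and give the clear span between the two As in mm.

Second table starts at x = 2153; first ends at x = 1543; clear span = 2153 − 1543 = 610 mm.

A is a table. B is a beam. A beam spans the tops of two tables. The clear span between the two tables is 610 mm.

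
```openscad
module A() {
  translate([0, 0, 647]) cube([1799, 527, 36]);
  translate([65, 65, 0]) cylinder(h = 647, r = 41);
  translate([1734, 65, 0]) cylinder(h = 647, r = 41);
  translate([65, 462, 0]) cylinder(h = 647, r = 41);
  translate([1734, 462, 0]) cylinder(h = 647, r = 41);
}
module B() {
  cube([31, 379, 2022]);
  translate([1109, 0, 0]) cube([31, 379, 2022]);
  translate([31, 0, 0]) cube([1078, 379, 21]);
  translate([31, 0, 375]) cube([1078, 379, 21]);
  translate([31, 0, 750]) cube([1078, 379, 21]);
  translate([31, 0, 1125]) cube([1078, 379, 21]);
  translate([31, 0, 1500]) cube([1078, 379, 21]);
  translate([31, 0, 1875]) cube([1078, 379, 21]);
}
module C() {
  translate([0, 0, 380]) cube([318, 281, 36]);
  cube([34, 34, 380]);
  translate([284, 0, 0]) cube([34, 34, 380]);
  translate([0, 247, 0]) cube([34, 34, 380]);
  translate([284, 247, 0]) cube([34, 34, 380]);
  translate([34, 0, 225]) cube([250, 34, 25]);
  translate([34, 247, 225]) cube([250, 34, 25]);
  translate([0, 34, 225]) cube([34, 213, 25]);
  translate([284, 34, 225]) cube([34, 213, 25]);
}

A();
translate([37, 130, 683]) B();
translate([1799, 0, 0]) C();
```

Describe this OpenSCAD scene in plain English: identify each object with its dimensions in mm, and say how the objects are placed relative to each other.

A is a rectangular dining table. The top is 1799×527×36 mm with its upper surface at z = 683 mm. It stands on four round legs of 82 mm diameter, each leg's bounding box inset 24 mm from the nearest pair of top edges, running from the floor to the underside of the top.

B is a bookshelf 1140 mm wide overall, 379 mm deep and 2022 mm tall. The two sides are 31 mm thick vertical panels. 6 horizontal shelves of 21 mm thickness span between the inner faces of the sides; the lowest shelf sits on the floor and shelves are stacked with a clear vertical gap of 354 mm between each pair.

C is a simple wooden stool: a rectangular seat 318 mm (x) by 281 mm (y), 36 mm thick, top face at z = 416 mm, on four square legs, each 34×34 mm in cross-section. The legs rest on z = 0, each flush with a corner of the seat. Four stretchers, 34 mm wide and 25 mm tall, connect adjacent legs with their undersides at z = 225 mm, each running between the inner faces of the legs it joins and aligned with the legs' outer faces on the other axis.

The bookshelf is on top of the table. The stool is against the table's +x side, with their −y faces flush.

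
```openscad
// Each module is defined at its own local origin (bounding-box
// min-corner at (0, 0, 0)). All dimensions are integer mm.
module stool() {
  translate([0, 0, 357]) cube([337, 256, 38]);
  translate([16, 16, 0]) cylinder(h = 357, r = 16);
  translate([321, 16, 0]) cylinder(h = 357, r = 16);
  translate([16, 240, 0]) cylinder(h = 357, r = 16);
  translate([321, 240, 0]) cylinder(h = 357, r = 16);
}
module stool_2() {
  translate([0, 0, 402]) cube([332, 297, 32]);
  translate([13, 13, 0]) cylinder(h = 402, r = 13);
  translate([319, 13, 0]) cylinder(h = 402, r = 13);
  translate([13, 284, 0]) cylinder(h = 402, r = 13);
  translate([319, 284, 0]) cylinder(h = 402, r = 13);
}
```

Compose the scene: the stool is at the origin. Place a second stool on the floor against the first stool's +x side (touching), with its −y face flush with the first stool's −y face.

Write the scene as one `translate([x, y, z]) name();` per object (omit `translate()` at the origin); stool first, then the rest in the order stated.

stool();
translate([337, 0, 0]) stool_2();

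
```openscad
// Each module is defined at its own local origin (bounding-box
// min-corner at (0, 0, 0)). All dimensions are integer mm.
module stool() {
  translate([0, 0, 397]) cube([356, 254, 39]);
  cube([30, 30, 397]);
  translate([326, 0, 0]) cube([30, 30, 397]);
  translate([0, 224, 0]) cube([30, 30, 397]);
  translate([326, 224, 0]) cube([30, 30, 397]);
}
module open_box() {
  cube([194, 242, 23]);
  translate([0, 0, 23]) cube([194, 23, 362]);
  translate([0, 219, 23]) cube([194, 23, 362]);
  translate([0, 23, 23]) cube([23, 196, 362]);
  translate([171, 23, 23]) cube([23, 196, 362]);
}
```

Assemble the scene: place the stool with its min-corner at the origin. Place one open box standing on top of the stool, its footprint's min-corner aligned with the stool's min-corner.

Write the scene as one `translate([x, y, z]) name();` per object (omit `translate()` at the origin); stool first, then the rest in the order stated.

stool();
translate([0, 0, 436]) open_box();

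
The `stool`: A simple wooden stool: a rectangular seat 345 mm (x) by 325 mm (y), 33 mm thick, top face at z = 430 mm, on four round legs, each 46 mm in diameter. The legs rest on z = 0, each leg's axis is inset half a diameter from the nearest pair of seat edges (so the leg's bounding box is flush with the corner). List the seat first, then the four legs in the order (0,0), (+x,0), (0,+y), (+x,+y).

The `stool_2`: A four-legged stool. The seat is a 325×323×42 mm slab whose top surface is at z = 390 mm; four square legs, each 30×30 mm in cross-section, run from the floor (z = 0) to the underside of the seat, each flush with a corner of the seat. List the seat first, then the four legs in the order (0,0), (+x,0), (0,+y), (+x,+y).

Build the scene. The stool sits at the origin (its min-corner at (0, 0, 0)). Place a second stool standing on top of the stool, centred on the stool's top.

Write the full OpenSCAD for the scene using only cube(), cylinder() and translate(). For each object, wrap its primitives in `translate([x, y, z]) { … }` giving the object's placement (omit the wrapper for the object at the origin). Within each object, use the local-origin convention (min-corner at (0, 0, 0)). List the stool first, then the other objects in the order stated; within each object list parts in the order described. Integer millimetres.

translate([0, 0, 397]) cube([345, 325, 33]);
translate([23, 23, 0]) cylinder(h = 397, r = 23);
translate([322, 23, 0]) cylinder(h = 397, r = 23);
translate([23, 302, 0]) cylinder(h = 397, r = 23);
translate([322, 302, 0]) cylinder(h = 397, r = 23);
translate([10, 1, 430]) {
  translate([0, 0, 348]) cube([325, 323, 42]);
  cube([30, 30, 348]);
  translate([295, 0, 0]) cube([30, 30, 348]);
  translate([0, 293, 0]) cube([30, 30, 348]);
  translate([295, 293, 0]) cube([30, 30, 348]);
}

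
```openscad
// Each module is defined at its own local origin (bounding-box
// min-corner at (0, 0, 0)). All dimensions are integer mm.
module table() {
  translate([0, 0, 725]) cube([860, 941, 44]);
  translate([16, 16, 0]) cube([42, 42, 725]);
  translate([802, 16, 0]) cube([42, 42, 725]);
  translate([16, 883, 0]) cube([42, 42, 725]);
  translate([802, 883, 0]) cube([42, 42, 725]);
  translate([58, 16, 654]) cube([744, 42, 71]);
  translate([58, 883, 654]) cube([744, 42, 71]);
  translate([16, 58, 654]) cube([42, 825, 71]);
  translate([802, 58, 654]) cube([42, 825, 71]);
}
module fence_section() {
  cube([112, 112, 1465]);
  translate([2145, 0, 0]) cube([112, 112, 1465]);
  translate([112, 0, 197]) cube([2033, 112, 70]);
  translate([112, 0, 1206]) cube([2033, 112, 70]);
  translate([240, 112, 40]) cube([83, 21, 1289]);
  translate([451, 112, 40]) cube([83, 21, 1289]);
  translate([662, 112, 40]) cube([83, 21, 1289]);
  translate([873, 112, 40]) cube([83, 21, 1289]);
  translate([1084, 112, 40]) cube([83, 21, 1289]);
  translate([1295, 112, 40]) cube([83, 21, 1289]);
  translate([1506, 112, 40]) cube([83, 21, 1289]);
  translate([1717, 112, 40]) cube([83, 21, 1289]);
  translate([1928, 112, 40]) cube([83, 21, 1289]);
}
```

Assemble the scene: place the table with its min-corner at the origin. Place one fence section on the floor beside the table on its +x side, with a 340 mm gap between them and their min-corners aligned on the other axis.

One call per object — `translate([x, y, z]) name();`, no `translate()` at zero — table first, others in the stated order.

table();
translate([1200, 0, 0]) fence_section();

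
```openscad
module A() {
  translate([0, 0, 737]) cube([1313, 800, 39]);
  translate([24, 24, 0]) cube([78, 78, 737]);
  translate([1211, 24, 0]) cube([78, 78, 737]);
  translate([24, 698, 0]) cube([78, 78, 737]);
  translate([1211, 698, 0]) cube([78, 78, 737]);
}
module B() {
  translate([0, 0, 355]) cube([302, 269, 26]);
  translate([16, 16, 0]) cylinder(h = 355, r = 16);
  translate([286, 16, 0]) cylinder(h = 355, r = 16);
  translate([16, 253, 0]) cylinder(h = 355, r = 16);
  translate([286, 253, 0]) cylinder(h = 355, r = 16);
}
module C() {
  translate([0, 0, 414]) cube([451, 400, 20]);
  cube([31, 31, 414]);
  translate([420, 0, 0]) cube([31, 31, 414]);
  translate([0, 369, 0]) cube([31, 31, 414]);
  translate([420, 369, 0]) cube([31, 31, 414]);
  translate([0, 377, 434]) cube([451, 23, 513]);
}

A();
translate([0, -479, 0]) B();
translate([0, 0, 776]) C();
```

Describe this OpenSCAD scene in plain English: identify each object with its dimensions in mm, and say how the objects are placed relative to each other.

A is a table with a 1313×800 mm rectangular top, 39 mm thick, top surface at z = 776 mm, supported by four 78×78 mm square legs, each inset 24 mm from the nearest pair of top edges, running from the floor.

B is a four-legged stool. The seat is 302×269 mm, 26 mm thick, top at z = 381 mm. It stands on four round legs, each 32 mm in diameter, from z = 0 to the seat underside, each leg's axis is inset half a diameter from the nearest pair of seat edges (so the leg's bounding box is flush with the corner).

C is a chair. The seat is a 451×400×20 mm slab with its top at z = 434 mm, on four 31×31 mm corner legs (flush with the seat edges, standing on z = 0). A flat backrest 23 mm thick, 513 mm tall, spans the full seat width and rises from the seat top along its +y edge, rear face flush with the rear of the seat.

The stool is on the floor beside the table on its −y side. The chair is on top of the table.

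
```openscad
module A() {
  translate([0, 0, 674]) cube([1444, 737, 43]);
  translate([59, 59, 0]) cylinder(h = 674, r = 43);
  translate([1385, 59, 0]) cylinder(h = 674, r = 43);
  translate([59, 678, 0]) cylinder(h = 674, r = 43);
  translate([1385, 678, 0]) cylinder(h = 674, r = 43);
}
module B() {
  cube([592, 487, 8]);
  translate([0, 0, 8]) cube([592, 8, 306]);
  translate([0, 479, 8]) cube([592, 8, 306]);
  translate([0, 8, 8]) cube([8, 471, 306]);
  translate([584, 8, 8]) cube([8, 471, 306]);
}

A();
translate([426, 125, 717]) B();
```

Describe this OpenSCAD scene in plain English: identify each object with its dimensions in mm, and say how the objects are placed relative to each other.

A is a table: top 1444 mm (x) × 737 mm (y), 43 mm thick, upper face at z = 717 mm, on four round legs of 86 mm diameter, each leg's bounding box inset 16 mm from the nearest pair of top edges, running from z = 0 to the bottom of the top.

B is an open storage box with external size 592×487×314 mm and wall thickness 8 mm (the base is also 8 mm thick). The base covers the whole footprint; the four walls stand on the base, with the y-facing walls full-width and the x-facing walls fitting between their inner faces.

The open box is on top of the table, centred.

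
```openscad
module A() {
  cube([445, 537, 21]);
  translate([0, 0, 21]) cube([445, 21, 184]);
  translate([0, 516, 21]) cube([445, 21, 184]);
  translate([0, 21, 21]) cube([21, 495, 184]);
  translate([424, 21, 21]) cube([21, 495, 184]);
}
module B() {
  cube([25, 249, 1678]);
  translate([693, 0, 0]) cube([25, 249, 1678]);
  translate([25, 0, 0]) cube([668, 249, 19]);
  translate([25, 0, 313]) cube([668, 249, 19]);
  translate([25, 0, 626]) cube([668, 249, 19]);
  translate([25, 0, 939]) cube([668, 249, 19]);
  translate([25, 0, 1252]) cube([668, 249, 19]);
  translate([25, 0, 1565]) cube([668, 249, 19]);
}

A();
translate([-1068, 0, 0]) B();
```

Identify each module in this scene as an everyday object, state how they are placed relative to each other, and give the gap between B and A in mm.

The bookshelf's nearest face is 350 mm from the open box's −x face.

A is an open box. B is a bookshelf. The bookshelf is on the floor beside the open box on its −x side. The gap between the bookshelf and the open box is 350 mm.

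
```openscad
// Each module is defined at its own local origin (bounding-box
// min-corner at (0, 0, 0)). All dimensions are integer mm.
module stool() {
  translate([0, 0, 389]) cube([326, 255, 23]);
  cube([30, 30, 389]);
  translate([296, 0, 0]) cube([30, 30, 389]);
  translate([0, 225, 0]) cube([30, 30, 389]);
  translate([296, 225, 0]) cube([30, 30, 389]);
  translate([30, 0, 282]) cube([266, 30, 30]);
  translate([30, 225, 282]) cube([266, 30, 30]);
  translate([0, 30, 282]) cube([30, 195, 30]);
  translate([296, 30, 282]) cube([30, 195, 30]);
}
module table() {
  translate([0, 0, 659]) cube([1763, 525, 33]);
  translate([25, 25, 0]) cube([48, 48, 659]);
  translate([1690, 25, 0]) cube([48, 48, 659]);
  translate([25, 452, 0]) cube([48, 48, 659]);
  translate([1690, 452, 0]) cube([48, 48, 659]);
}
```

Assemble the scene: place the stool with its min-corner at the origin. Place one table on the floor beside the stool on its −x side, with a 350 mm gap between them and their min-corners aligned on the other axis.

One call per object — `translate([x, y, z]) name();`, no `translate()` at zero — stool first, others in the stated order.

stool();
translate([-2113, 0, 0]) table();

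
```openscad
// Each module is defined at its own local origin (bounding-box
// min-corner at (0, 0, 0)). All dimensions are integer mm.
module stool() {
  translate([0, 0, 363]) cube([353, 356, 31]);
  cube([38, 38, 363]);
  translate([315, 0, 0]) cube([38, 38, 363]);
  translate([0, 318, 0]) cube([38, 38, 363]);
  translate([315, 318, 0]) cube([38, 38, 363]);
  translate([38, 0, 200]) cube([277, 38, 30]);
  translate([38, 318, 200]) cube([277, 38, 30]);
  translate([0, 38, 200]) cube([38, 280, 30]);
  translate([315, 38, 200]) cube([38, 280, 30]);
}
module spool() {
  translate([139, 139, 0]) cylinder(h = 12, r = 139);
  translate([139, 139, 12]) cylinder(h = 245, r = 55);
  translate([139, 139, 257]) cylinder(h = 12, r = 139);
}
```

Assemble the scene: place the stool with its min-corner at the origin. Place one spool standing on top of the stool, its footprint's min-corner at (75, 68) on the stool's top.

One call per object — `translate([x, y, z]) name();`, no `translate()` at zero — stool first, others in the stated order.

stool();
translate([75, 68, 394]) spool();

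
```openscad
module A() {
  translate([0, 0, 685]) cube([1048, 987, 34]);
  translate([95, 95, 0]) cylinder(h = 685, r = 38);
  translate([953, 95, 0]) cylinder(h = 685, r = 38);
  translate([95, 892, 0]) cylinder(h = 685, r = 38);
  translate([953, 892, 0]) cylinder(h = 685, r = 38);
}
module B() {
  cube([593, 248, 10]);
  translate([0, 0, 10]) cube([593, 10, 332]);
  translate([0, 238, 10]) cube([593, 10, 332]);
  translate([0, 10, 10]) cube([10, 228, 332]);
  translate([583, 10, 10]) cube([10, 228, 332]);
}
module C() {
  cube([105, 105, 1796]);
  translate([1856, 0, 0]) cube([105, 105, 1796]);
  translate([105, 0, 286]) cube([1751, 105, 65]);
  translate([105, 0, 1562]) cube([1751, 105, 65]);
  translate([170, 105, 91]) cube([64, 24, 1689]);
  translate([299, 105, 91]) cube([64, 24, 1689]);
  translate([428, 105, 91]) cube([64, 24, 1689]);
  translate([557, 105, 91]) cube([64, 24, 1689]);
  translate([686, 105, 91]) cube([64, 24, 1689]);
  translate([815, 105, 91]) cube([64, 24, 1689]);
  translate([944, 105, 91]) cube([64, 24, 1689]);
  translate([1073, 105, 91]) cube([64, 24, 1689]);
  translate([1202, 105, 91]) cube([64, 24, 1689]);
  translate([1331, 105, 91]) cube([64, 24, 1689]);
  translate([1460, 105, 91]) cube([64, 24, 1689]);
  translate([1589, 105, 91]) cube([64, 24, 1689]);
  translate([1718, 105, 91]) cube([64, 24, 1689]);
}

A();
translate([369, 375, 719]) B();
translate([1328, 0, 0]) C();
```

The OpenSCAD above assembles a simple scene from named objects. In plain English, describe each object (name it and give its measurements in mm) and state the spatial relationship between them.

A is a rectangular dining table. The top is 1048×987×34 mm with its upper surface at z = 719 mm. It stands on four round legs of 76 mm diameter, each leg's bounding box inset 57 mm from the nearest pair of top edges, running from the floor to the underside of the top.

B is an open storage box with external size 593×248×342 mm and wall thickness 10 mm (the base is also 10 mm thick). The base covers the whole footprint; the four walls stand on the base, with the y-facing walls full-width and the x-facing walls fitting between their inner faces.

C is a fence section. Two 105×105 mm posts, 1796 mm tall, stand on the floor with a clear span of 1751 mm between their inner faces. Two horizontal rails of 105×65 mm section span the gap between the posts with their undersides at z = 286 mm and z = 1562 mm, flush with the posts' −y face. 13 pickets, each 64 mm wide, 24 mm thick and 1689 mm tall, are fixed to the +y face of the rails with their bottoms at z = 91 mm, evenly spaced across the span with equal gaps (rounded down to the nearest mm) at the −x end and between each pair — any rounding remainder accumulates at the +x end.

The open box is on top of the table. The fence section is on the floor beside the table on its +x side.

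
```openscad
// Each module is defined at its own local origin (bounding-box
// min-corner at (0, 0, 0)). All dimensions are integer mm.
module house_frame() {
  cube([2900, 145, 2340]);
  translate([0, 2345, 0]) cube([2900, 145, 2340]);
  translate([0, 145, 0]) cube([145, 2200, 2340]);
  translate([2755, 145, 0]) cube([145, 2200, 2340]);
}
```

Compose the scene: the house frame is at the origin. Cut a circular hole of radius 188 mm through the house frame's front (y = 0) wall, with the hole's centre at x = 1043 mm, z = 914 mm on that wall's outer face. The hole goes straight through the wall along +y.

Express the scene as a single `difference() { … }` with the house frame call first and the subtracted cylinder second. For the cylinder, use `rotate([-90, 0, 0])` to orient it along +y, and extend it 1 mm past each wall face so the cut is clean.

difference() {
  house_frame();
  translate([1043, -1, 914]) rotate([-90, 0, 0]) cylinder(h = 147, r = 188);
}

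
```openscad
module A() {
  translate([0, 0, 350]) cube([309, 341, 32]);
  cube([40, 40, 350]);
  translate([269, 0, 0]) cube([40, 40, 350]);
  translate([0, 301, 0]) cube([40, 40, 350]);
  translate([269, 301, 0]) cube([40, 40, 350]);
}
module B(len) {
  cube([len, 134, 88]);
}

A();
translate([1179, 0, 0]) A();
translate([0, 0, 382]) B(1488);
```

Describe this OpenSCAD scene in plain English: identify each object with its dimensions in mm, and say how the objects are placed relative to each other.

A is a four-legged stool. The seat is 309×341 mm, 32 mm thick, top at z = 382 mm. It stands on four square legs, each 40×40 mm in cross-section, from z = 0 to the seat underside, each flush with a corner of the seat.

B is a rectangular beam 1488 mm long (x), 134 mm deep (y), 88 mm thick (z).

The beam spans the tops of two stools placed 870 mm apart, resting at z = 382 mm.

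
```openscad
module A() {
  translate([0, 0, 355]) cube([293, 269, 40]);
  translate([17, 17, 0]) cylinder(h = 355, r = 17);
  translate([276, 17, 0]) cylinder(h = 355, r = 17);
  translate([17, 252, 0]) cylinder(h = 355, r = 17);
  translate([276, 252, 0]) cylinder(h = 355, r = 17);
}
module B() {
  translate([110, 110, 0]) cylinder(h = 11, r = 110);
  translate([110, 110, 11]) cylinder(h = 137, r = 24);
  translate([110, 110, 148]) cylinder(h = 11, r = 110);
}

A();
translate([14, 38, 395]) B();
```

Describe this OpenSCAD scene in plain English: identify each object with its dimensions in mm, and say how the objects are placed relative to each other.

A is a simple wooden stool: a rectangular seat 293 mm (x) by 269 mm (y), 40 mm thick, top face at z = 395 mm, on four round legs, each 34 mm in diameter. The legs rest on z = 0, each leg's axis is inset half a diameter from the nearest pair of seat edges (so the leg's bounding box is flush with the corner).

B is a spool: two coaxial disc flanges of radius 110 mm and thickness 11 mm, joined by a core cylinder of radius 24 mm and height 137 mm. The lower flange rests on z = 0 and the three cylinders share a vertical axis.

The spool is on top of the stool.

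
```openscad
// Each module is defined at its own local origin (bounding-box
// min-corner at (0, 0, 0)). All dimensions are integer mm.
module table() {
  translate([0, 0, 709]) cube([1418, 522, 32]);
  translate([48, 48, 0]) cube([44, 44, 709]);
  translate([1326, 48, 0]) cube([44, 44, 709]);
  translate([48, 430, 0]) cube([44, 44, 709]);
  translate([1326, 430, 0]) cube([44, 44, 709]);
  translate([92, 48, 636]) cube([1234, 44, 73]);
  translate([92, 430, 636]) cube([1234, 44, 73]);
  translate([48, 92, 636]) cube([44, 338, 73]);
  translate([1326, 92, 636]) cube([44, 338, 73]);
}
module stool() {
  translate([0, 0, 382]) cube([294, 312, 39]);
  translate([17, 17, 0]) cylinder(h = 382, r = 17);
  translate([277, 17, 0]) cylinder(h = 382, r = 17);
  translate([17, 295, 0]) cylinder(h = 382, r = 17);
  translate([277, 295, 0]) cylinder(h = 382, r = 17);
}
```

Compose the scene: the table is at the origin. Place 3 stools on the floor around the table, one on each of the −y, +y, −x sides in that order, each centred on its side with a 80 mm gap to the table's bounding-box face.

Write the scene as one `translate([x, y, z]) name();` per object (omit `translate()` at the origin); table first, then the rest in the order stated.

table();
translate([562, -392, 0]) stool();
translate([562, 602, 0]) stool();
translate([-374, 105, 0]) stool();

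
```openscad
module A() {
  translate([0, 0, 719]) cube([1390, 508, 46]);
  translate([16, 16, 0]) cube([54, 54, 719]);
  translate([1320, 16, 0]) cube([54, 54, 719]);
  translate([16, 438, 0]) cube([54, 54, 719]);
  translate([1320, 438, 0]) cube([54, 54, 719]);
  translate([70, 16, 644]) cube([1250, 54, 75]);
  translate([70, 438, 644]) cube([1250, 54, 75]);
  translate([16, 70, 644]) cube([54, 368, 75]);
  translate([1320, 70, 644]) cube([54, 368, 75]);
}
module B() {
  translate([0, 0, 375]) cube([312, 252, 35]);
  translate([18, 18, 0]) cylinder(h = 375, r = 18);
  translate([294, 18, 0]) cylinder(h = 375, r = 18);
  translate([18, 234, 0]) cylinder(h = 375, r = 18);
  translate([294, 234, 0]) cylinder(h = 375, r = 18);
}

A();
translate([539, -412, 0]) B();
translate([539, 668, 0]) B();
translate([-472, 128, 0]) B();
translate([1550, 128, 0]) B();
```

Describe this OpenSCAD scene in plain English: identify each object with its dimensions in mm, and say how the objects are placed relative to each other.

A is a rectangular dining table. The top is 1390×508×46 mm with its upper surface at z = 765 mm. It stands on four 54×54 mm square legs, each inset 16 mm from the nearest pair of top edges, running from the floor to the underside of the top. Four apron rails, 54 mm thick and 75 mm tall, run between adjacent legs with their top edges flush with the underside of the top and their outer faces flush with the legs' outer faces.

B is a four-legged stool. The seat is 312×252 mm, 35 mm thick, top at z = 410 mm. It stands on four round legs, each 36 mm in diameter, from z = 0 to the seat underside, each leg's axis is inset half a diameter from the nearest pair of seat edges (so the leg's bounding box is flush with the corner).

Four stools sit around the table at the −y, +y, −x, +x sides.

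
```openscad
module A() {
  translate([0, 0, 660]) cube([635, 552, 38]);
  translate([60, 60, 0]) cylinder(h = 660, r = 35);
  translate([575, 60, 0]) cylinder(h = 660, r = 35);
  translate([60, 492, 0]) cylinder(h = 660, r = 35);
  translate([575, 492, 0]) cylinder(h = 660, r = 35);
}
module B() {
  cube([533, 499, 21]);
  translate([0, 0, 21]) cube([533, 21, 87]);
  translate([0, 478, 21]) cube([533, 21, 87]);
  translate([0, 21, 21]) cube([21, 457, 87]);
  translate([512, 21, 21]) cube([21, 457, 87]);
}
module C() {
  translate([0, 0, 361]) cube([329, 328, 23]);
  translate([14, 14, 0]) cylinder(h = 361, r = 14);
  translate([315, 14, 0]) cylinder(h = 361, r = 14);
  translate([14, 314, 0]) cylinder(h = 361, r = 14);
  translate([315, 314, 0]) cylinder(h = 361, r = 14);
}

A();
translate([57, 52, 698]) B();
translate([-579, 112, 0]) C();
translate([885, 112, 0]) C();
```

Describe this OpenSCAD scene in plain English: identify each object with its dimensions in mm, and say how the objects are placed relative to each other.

A is a table with a 635×552 mm rectangular top, 38 mm thick, top surface at z = 698 mm, supported by four round legs of 70 mm diameter, each leg's bounding box inset 25 mm from the nearest pair of top edges, running from the floor.

B is an open storage box with external size 533×499×108 mm and wall thickness 21 mm (the base is also 21 mm thick). The base covers the whole footprint; the four walls stand on the base, with the y-facing walls full-width and the x-facing walls fitting between their inner faces.

C is a four-legged stool. The seat is a 329×328×23 mm slab whose top surface is at z = 384 mm; four round legs, each 28 mm in diameter, run from the floor (z = 0) to the underside of the seat, each leg's axis is inset half a diameter from the nearest pair of seat edges (so the leg's bounding box is flush with the corner).

The open box is on top of the table. Two stools sit around the table at the −x, +x sides.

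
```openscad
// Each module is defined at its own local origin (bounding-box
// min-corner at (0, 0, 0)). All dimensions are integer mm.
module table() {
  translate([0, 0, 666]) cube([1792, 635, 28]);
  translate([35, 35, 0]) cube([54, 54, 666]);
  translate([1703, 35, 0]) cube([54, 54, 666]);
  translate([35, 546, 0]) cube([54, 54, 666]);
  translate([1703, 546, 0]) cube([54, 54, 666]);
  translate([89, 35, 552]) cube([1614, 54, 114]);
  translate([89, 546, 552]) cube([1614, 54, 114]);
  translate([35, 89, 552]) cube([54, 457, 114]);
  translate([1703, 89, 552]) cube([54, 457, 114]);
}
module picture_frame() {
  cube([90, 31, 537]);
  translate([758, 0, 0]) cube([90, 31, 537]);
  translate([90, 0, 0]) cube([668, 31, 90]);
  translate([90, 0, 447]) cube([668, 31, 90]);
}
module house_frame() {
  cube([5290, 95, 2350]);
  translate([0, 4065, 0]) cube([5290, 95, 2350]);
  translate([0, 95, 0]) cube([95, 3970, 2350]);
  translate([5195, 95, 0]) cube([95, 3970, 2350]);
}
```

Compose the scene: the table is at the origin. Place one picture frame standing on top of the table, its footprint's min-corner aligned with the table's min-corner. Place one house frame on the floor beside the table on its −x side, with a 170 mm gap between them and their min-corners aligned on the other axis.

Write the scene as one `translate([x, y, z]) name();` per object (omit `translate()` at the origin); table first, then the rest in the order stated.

table();
translate([0, 0, 694]) picture_frame();
translate([-5460, 0, 0]) house_frame();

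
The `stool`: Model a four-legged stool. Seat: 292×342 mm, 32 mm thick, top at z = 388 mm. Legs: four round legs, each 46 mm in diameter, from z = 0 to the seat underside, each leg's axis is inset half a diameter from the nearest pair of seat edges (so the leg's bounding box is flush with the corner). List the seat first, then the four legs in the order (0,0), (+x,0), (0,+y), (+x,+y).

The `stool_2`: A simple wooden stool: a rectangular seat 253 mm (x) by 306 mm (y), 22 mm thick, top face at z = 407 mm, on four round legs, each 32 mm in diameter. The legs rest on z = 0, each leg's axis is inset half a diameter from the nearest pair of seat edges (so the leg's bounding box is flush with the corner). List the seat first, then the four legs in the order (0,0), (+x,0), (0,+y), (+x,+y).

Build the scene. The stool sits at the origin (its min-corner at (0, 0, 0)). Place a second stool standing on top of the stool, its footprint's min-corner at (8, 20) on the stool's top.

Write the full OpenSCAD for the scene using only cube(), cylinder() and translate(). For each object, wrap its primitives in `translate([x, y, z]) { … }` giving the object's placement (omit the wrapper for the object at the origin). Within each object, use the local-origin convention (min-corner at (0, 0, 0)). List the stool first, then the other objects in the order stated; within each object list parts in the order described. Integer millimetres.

translate([0, 0, 356]) cube([292, 342, 32]);
translate([23, 23, 0]) cylinder(h = 356, r = 23);
translate([269, 23, 0]) cylinder(h = 356, r = 23);
translate([23, 319, 0]) cylinder(h = 356, r = 23);
translate([269, 319, 0]) cylinder(h = 356, r = 23);
translate([8, 20, 388]) {
  translate([0, 0, 385]) cube([253, 306, 22]);
  translate([16, 16, 0]) cylinder(h = 385, r = 16);
  translate([237, 16, 0]) cylinder(h = 385, r = 16);
  translate([16, 290, 0]) cylinder(h = 385, r = 16);
  translate([237, 290, 0]) cylinder(h = 385, r = 16);
}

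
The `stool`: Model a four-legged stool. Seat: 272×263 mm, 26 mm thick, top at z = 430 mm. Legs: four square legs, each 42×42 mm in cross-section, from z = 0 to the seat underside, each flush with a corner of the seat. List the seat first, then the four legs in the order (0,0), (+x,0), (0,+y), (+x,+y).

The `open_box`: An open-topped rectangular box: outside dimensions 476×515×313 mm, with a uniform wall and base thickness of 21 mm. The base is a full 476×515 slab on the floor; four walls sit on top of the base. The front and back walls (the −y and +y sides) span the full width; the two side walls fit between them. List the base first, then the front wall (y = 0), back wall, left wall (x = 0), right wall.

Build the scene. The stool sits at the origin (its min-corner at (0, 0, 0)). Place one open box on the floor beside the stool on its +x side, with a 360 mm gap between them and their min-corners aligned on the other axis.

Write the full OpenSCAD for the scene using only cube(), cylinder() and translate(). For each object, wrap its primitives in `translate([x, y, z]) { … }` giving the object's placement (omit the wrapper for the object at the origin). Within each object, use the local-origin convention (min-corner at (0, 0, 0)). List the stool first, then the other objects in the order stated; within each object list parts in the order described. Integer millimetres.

translate([0, 0, 404]) cube([272, 263, 26]);
cube([42, 42, 404]);
translate([230, 0, 0]) cube([42, 42, 404]);
translate([0, 221, 0]) cube([42, 42, 404]);
translate([230, 221, 0]) cube([42, 42, 404]);
translate([632, 0, 0]) {
  cube([476, 515, 21]);
  translate([0, 0, 21]) cube([476, 21, 292]);
  translate([0, 494, 21]) cube([476, 21, 292]);
  translate([0, 21, 21]) cube([21, 473, 292]);
  translate([455, 21, 21]) cube([21, 473, 292]);
}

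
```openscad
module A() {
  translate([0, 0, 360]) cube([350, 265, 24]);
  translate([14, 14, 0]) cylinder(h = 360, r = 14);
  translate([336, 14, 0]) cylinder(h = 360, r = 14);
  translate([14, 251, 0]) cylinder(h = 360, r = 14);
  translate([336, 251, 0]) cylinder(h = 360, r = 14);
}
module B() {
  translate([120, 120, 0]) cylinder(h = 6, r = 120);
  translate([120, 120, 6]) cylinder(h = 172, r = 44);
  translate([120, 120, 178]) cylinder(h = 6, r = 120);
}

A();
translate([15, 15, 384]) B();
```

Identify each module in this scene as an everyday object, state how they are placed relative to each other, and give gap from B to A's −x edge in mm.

A is a stool. B is a spool. The spool is on top of the stool. The gap from the spool to the stool's −x edge is 15 mm.

The spool's min-x is at 15; the stool's min-x is 0; gap = 15 mm.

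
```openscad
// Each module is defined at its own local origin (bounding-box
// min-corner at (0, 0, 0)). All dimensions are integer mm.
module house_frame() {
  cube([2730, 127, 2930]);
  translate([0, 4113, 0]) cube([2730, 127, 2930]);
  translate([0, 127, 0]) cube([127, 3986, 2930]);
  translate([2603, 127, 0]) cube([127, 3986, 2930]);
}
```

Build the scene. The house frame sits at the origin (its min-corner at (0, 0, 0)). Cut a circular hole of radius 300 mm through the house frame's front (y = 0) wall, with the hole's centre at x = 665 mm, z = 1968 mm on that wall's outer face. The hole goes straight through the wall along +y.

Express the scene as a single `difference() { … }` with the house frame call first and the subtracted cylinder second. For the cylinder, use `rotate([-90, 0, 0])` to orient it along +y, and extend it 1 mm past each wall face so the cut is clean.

difference() {
  house_frame();
  translate([665, -1, 1968]) rotate([-90, 0, 0]) cylinder(h = 129, r = 300);
}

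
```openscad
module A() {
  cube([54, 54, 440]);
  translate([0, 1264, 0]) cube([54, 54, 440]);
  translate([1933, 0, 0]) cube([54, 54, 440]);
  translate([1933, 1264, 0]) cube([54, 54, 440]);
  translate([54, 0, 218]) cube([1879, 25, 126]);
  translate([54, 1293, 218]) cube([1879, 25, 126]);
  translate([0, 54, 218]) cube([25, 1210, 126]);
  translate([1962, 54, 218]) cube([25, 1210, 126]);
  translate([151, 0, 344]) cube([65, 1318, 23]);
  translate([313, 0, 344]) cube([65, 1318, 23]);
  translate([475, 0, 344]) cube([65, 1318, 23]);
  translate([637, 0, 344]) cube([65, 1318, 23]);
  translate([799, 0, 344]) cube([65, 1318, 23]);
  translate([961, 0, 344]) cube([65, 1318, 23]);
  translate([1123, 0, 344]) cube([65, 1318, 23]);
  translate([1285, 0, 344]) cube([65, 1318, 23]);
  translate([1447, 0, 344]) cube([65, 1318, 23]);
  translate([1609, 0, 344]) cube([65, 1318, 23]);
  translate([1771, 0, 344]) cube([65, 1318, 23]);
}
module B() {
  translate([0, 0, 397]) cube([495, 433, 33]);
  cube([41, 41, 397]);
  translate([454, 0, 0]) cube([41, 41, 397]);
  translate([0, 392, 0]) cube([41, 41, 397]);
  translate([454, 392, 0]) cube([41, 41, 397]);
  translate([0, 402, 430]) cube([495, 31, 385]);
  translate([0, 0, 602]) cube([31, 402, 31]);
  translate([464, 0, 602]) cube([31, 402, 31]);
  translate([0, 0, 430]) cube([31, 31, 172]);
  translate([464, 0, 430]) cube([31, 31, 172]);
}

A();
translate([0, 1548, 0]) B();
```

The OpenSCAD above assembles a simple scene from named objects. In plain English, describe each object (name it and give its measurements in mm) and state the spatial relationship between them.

A is a bed frame 1987 mm long (x) by 1318 mm wide (y). Four 54×54 mm corner posts, 440 mm tall, at the corners of the footprint. Four rails of 25 mm thickness and 126 mm height run between adjacent posts with their undersides at z = 218 mm, their outer faces flush with the outside of the frame (the two x-running rails run between the posts' inner faces; the two y-running rails run between the posts' inner faces). 11 slats, each 65 mm wide (x) and 23 mm thick, lie across the top of the two x-running rails, running the full 1318 mm width of the frame in y; the slats are evenly spaced along x between the inner faces of the end posts with equal gaps (rounded down to the nearest mm) at the −x end and between each pair — any rounding remainder accumulates at the +x end.

B is a chair. The seat is a 495×433×33 mm slab with its top at z = 430 mm, on four 41×41 mm corner legs (flush with the seat edges, standing on z = 0). A flat backrest 31 mm thick, 385 mm tall, spans the full seat width and rises from the seat top along its +y edge, rear face flush with the rear of the seat. Two armrests of 31×31 mm section run along each side from the seat's front edge to the front of the backrest, top faces 203 mm above the seat top and outer faces flush with the seat's x-edges; a 31×31 mm post under the front of each armrest stands on the seat at the front corner.

The chair is on the floor beside the bed frame on its +y side.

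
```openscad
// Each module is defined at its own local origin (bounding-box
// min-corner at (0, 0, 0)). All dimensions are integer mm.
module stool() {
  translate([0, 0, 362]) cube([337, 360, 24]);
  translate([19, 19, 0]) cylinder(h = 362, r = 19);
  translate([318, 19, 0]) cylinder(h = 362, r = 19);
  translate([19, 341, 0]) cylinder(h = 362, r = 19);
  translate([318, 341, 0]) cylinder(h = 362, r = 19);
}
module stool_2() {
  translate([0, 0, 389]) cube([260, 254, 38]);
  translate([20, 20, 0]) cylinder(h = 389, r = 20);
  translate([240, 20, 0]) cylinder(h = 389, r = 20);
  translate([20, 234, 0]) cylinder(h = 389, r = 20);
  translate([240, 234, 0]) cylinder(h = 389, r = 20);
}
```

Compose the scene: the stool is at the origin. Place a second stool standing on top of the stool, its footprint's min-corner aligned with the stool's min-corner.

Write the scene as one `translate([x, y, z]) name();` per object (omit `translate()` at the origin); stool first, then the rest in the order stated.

stool();
translate([0, 0, 386]) stool_2();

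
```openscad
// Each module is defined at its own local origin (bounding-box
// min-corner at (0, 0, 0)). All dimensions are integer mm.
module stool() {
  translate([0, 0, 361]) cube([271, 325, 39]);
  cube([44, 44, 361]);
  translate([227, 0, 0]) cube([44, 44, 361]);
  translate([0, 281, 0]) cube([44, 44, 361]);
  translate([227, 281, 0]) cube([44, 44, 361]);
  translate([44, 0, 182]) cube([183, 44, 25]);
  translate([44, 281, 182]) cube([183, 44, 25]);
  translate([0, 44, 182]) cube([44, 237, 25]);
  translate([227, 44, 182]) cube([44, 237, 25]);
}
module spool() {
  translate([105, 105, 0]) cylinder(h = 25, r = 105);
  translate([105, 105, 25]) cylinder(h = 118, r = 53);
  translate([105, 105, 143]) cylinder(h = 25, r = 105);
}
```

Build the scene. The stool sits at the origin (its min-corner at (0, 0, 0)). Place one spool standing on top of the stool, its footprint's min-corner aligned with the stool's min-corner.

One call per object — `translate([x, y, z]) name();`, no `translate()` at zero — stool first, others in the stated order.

stool();
translate([0, 0, 400]) spool();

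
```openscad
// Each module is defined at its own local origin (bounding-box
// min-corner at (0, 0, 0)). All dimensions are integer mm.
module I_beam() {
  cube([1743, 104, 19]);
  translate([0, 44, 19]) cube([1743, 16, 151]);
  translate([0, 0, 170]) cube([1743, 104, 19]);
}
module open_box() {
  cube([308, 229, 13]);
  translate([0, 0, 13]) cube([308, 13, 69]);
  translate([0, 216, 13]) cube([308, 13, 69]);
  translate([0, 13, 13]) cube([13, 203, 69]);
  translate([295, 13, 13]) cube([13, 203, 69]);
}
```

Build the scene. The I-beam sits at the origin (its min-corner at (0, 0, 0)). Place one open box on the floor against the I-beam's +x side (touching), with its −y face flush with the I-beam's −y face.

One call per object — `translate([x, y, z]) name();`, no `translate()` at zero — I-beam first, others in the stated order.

I_beam();
translate([1743, 0, 0]) open_box();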